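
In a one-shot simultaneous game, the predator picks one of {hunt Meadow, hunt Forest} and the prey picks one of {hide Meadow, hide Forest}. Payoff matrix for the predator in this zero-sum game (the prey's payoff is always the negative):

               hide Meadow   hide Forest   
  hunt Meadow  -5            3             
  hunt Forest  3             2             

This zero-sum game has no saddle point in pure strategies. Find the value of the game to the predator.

v = 19/9

The predator's indifference between hunt Meadow and hunt Forest determines the prey's mixing probability q:
  the predator's payoff from hunt Meadow: q·(-5) + (1−q)·3 = -8q + 3
  the predator's payoff from hunt Forest: q·3 + (1−q)·2 = q + 2
  -8q + 3 = q + 2  ⇒  -9q = -1  ⇒  q = 1/9.
The value is the predator's expected payoff against this mix (using hunt Meadow): (1/9)·(-5) + (8/9)·3 = 19/9.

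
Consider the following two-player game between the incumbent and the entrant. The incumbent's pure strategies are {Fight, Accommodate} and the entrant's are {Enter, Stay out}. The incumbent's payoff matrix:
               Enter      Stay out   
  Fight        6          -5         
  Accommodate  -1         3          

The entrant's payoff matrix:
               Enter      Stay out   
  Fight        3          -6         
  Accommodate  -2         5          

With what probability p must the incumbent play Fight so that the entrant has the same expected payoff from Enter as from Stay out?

p = 7/16

The entrant's indifference between Enter and Stay out determines the incumbent's mixing probability p:
  the entrant's expected payoff from Enter: p·3 + (1−p)·(-2) = 5p - 2
  the entrant's expected payoff from Stay out: p·(-6) + (1−p)·5 = -11p + 5
  5p - 2 = -11p + 5  ⇒  16p = 7  ⇒  p = 7/16.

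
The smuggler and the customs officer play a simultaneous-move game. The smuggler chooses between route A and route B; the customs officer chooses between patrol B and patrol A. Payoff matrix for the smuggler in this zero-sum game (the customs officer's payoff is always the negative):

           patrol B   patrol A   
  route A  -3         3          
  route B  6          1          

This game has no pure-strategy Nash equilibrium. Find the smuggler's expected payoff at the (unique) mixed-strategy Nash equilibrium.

In a mixed equilibrium the smuggler is indifferent between route A and route B; this condition fixes q.
  the smuggler's payoff from route A: q·(-3) + (1−q)·3 = -6q + 3
  the smuggler's payoff from route B: q·6 + (1−q)·1 = 5q + 1
  -6q + 3 = 5q + 1  ⇒  -11q = -2  ⇒  q = 2/11.
At equilibrium the smuggler is indifferent across rows, so the smuggler's payoff equals the payoff from route A: (2/11)·(-3) + (9/11)·3 = 21/11.

21/11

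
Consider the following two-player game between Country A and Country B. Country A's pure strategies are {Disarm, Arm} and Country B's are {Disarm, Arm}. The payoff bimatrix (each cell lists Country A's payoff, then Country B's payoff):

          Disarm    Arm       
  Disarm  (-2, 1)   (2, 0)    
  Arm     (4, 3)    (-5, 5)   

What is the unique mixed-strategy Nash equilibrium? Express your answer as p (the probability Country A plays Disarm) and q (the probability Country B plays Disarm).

p = 2/3, q = 7/13

Set Country B's expected payoff from Disarm equal to that from Arm:
  Country B's payoff from Disarm: p·1 + (1−p)·3 = -2p + 3
  Country B's payoff from Arm: p·0 + (1−p)·5 = -5p + 5
  -2p + 3 = -5p + 5  ⇒  3p = 2  ⇒  p = 2/3.
Country A's indifference between Disarm and Arm determines Country B's mixing probability q:
  Country A's expected payoff from Disarm: q·(-2) + (1−q)·2 = -4q + 2
  Country A's expected payoff from Arm: q·4 + (1−q)·(-5) = 9q - 5
  -4q + 2 = 9q - 5  ⇒  -13q = -7  ⇒  q = 7/13.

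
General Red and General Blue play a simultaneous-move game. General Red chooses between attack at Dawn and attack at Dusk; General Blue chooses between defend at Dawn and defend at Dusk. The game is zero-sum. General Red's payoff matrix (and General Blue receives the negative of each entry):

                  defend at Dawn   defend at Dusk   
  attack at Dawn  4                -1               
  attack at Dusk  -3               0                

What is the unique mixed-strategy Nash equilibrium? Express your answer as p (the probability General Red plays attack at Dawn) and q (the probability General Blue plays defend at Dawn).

Set General Blue's expected payoff from defend at Dawn equal to that from defend at Dusk:
  General Blue's payoff from defend at Dawn: p·(-4) + (1−p)·3 = -7p + 3
  General Blue's payoff from defend at Dusk: p·1 + (1−p)·0 = p
  -7p + 3 = p  ⇒  -8p = -3  ⇒  p = 3/8.
For General Red to be willing to mix, General Red must be indifferent between attack at Dawn and attack at Dusk, which pins down General Blue's mix.
  General Red's payoff from attack at Dawn: q·4 + (1−q)·(-1) = 5q - 1
  General Red's payoff from attack at Dusk: q·(-3) + (1−q)·0 = -3q
  5q - 1 = -3q  ⇒  8q = 1  ⇒  q = 1/8.

p = 3/8, q = 1/8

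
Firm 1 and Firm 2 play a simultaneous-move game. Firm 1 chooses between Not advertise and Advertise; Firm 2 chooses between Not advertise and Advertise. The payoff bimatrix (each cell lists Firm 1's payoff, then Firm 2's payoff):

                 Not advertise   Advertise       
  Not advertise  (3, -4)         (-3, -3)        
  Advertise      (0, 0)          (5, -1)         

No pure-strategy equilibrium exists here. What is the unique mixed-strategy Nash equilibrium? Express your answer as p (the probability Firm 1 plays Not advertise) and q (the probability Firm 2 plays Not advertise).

p = 1/2, q = 8/11

Firm 2's indifference between Not advertise and Advertise determines Firm 1's mixing probability p:
  Firm 2's payoff to Not advertise: p·(-4) + (1−p)·0 = -4p
  Firm 2's payoff to Advertise: p·(-3) + (1−p)·(-1) = -2p - 1
  -4p = -2p - 1  ⇒  -2p = -1  ⇒  p = 1/2.
Firm 1's indifference between Not advertise and Advertise determines Firm 2's mixing probability q:
  Firm 1's payoff from Not advertise: q·3 + (1−q)·(-3) = 6q - 3
  Firm 1's payoff from Advertise: q·0 + (1−q)·5 = -5q + 5
  6q - 3 = -5q + 5  ⇒  11q = 8  ⇒  q = 8/11.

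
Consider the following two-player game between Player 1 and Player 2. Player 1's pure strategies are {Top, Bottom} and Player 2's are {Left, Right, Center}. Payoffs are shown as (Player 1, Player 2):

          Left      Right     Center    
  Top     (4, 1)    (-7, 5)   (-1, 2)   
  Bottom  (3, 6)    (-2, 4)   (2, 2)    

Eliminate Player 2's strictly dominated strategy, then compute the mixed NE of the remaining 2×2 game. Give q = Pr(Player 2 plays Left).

q = 5/6

Player 2's strategy Center is strictly dominated by Right: 5 > 2 and 4 > 2. Eliminate Center.
In a mixed equilibrium Player 1 is indifferent between Top and Bottom; this condition fixes q.
  Player 1's expected payoff from Top: q·4 + (1−q)·(-7) = 11q - 7
  Player 1's expected payoff from Bottom: q·3 + (1−q)·(-2) = 5q - 2
  11q - 7 = 5q - 2  ⇒  6q = 5  ⇒  q = 5/6.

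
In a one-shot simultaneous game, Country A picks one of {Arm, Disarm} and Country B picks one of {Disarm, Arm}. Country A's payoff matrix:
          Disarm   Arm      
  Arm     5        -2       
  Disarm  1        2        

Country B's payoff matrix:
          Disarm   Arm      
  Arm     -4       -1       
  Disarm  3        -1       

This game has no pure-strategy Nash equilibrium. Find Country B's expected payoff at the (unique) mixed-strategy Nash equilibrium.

Country A's mix must leave Country B indifferent between Disarm and Arm.
  Country B's payoff from Disarm: p·(-4) + (1−p)·3 = -7p + 3
  Country B's payoff from Arm: p·(-1) + (1−p)·(-1) = -1
  -7p + 3 = -1  ⇒  -7p = -4  ⇒  p = 4/7.
At equilibrium Country B is indifferent across columns, so Country B's payoff equals the payoff from Disarm: (4/7)·(-4) + (3/7)·3 = -1.

-1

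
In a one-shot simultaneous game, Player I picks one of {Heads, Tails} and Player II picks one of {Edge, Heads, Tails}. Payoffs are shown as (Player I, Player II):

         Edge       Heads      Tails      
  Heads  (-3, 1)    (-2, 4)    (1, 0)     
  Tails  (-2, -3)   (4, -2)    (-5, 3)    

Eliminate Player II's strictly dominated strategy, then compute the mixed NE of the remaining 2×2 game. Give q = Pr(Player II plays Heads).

Player II's strategy Edge is strictly dominated by Heads: 4 > 1 and -2 > -3. Eliminate Edge.
Set Player I's expected payoff from Heads equal to that from Tails:
  Player I's payoff to Heads: q·(-2) + (1−q)·1 = -3q + 1
  Player I's payoff to Tails: q·4 + (1−q)·(-5) = 9q - 5
  -3q + 1 = 9q - 5  ⇒  -12q = -6  ⇒  q = 1/2.

q = 1/2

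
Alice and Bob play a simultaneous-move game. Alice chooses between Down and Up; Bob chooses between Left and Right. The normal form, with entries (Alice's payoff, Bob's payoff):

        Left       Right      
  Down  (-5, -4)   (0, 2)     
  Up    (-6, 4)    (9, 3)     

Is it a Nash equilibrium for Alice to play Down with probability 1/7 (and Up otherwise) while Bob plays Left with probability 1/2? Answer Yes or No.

No

Given Bob's mix q = 1/2, Alice's payoff from Down is -5/2 but from Up is 3/2. Alice strictly prefers Up, so Alice would not mix.
So the proposed profile is not a Nash equilibrium.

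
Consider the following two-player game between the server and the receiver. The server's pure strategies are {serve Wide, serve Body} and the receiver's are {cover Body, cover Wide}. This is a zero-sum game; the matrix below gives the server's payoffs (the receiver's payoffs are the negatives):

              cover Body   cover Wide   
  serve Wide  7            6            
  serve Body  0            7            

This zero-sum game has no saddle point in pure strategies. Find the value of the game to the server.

The server's indifference between serve Wide and serve Body determines the receiver's mixing probability q:
  the server's payoff to serve Wide: q·7 + (1−q)·6 = q + 6
  the server's payoff to serve Body: q·0 + (1−q)·7 = -7q + 7
  q + 6 = -7q + 7  ⇒  8q = 1  ⇒  q = 1/8.
The value is the server's expected payoff against this mix (using serve Wide): (1/8)·7 + (7/8)·6 = 49/8.

v = 49/8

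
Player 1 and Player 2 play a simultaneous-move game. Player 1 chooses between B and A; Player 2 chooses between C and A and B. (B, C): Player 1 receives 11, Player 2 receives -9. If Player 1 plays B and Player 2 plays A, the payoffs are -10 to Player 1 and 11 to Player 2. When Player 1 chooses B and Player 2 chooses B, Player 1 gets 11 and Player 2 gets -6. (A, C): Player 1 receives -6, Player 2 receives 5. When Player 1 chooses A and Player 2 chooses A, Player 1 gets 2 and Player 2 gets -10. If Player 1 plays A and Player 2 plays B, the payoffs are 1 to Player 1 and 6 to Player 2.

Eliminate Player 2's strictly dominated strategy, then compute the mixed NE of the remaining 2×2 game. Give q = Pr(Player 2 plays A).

Player 2's strategy C is strictly dominated by B: -6 > -9 and 6 > 5. Eliminate C.
Set Player 1's expected payoff from B equal to that from A:
  Player 1's payoff from B: q·(-10) + (1−q)·11 = -21q + 11
  Player 1's payoff from A: q·2 + (1−q)·1 = q + 1
  -21q + 11 = q + 1  ⇒  -22q = -10  ⇒  q = 5/11.

q = 5/11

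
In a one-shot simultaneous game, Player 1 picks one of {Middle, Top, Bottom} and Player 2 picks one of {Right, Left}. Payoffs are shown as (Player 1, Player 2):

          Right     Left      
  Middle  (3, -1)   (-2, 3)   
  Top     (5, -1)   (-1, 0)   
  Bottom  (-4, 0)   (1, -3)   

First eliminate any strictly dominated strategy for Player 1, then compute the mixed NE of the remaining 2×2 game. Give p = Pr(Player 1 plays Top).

Player 1's strategy Middle is strictly dominated by Top: 5 > 3 and -1 > -2. Eliminate Middle.
In a mixed equilibrium Player 2 is indifferent between Right and Left; this condition fixes p.
  Player 2's expected payoff from Right: p·(-1) + (1−p)·0 = -p
  Player 2's expected payoff from Left: p·0 + (1−p)·(-3) = 3p - 3
  -p = 3p - 3  ⇒  -4p = -3  ⇒  p = 3/4.

p = 3/4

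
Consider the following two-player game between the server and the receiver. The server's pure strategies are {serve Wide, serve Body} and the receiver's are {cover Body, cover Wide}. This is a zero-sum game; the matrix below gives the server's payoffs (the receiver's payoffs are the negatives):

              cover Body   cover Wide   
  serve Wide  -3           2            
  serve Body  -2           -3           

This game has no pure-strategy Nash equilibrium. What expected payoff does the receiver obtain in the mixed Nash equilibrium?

Set the receiver's expected payoff from cover Body equal to that from cover Wide:
  the receiver's payoff to cover Body: p·3 + (1−p)·2 = p + 2
  the receiver's payoff to cover Wide: p·(-2) + (1−p)·3 = -5p + 3
  p + 2 = -5p + 3  ⇒  6p = 1  ⇒  p = 1/6.
At equilibrium the receiver is indifferent across columns, so the receiver's payoff equals the payoff from cover Body: (1/6)·3 + (5/6)·2 = 13/6.

13/6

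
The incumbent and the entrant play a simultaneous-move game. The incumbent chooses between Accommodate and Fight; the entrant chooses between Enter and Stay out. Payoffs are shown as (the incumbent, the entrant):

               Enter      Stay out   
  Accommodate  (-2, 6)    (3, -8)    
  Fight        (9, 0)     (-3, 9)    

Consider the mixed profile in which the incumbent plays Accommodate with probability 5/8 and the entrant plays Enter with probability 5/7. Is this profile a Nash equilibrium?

No

Given the incumbent's mix p = 5/8, the entrant's payoff from Enter is 15/4 but from Stay out is -13/8. The entrant strictly prefers Enter, so the entrant would not mix.
So the proposed profile is not a Nash equilibrium.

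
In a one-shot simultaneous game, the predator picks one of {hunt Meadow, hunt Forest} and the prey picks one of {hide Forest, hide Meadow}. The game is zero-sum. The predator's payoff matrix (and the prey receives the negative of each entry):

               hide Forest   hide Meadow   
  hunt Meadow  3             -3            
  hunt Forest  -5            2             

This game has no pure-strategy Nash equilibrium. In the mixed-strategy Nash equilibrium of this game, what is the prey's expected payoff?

In a mixed equilibrium the prey is indifferent between hide Forest and hide Meadow; this condition fixes p.
  the prey's payoff from hide Forest: p·(-3) + (1−p)·5 = -8p + 5
  the prey's payoff from hide Meadow: p·3 + (1−p)·(-2) = 5p - 2
  -8p + 5 = 5p - 2  ⇒  -13p = -7  ⇒  p = 7/13.
At equilibrium the prey is indifferent across columns, so the prey's payoff equals the payoff from hide Forest: (7/13)·(-3) + (6/13)·5 = 9/13.

9/13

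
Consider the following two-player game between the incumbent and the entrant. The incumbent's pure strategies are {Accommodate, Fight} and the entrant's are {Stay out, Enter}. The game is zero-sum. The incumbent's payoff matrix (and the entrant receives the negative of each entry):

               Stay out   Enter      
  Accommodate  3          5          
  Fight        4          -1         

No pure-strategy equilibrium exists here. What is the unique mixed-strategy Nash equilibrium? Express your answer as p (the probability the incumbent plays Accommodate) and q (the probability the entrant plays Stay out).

Set the entrant's expected payoff from Stay out equal to that from Enter:
  the entrant's payoff from Stay out: p·(-3) + (1−p)·(-4) = p - 4
  the entrant's payoff from Enter: p·(-5) + (1−p)·1 = -6p + 1
  p - 4 = -6p + 1  ⇒  7p = 5  ⇒  p = 5/7.
The incumbent's indifference between Accommodate and Fight determines the entrant's mixing probability q:
  the incumbent's payoff to Accommodate: q·3 + (1−q)·5 = -2q + 5
  the incumbent's payoff to Fight: q·4 + (1−q)·(-1) = 5q - 1
  -2q + 5 = 5q - 1  ⇒  -7q = -6  ⇒  q = 6/7.

p = 5/7, q = 6/7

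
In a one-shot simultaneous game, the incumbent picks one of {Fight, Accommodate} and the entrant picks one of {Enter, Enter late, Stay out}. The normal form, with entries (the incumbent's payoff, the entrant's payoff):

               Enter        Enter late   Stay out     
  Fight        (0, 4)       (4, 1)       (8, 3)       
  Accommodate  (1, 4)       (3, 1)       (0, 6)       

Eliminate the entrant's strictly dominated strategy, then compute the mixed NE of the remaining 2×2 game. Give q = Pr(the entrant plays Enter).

q = 8/9

The entrant's strategy Enter late is strictly dominated by Enter: 4 > 1 and 4 > 1. Eliminate Enter late.
The entrant's mix must leave the incumbent indifferent between Fight and Accommodate.
  the incumbent's payoff to Fight: q·0 + (1−q)·8 = -8q + 8
  the incumbent's payoff to Accommodate: q·1 + (1−q)·0 = q
  -8q + 8 = q  ⇒  -9q = -8  ⇒  q = 8/9.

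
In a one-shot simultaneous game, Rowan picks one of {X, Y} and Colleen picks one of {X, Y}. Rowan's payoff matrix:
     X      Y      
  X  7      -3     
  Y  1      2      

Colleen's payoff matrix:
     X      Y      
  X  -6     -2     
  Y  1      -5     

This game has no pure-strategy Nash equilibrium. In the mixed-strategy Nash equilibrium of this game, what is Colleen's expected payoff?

Colleen's indifference between X and Y determines Rowan's mixing probability p:
  Colleen's expected payoff from X: p·(-6) + (1−p)·1 = -7p + 1
  Colleen's expected payoff from Y: p·(-2) + (1−p)·(-5) = 3p - 5
  -7p + 1 = 3p - 5  ⇒  -10p = -6  ⇒  p = 3/5.
At equilibrium Colleen is indifferent across columns, so Colleen's payoff equals the payoff from X: (3/5)·(-6) + (2/5)·1 = -16/5.

-16/5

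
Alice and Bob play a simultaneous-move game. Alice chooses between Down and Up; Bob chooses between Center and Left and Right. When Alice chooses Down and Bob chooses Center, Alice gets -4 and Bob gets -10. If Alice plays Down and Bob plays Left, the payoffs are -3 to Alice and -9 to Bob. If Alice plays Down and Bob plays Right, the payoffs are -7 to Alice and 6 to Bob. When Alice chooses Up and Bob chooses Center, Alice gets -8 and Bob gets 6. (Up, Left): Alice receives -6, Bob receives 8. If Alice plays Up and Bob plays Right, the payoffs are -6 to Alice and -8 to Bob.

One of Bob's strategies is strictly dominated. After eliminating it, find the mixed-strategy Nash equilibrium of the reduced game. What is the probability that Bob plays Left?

Bob's strategy Center is strictly dominated by Left: -9 > -10 and 8 > 6. Eliminate Center.
Set Alice's expected payoff from Down equal to that from Up:
  Alice's expected payoff from Down: q·(-3) + (1−q)·(-7) = 4q - 7
  Alice's expected payoff from Up: q·(-6) + (1−q)·(-6) = -6
  4q - 7 = -6  ⇒  4q = 1  ⇒  q = 1/4.

q = 1/4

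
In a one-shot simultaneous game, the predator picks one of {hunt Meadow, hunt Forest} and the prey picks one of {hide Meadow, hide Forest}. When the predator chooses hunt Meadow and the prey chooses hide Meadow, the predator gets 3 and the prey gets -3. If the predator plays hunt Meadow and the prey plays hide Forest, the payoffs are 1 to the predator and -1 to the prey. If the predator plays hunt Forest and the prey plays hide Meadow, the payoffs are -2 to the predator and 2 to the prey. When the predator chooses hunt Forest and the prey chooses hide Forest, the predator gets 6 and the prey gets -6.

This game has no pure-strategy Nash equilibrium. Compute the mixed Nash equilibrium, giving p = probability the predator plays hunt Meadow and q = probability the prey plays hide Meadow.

p = 4/5, q = 1/2

The prey's indifference between hide Meadow and hide Forest determines the predator's mixing probability p:
  the prey's payoff to hide Meadow: p·(-3) + (1−p)·2 = -5p + 2
  the prey's payoff to hide Forest: p·(-1) + (1−p)·(-6) = 5p - 6
  -5p + 2 = 5p - 6  ⇒  -10p = -8  ⇒  p = 4/5.
The predator's indifference between hunt Meadow and hunt Forest determines the prey's mixing probability q:
  the predator's payoff from hunt Meadow: q·3 + (1−q)·1 = 2q + 1
  the predator's payoff from hunt Forest: q·(-2) + (1−q)·6 = -8q + 6
  2q + 1 = -8q + 6  ⇒  10q = 5  ⇒  q = 1/2.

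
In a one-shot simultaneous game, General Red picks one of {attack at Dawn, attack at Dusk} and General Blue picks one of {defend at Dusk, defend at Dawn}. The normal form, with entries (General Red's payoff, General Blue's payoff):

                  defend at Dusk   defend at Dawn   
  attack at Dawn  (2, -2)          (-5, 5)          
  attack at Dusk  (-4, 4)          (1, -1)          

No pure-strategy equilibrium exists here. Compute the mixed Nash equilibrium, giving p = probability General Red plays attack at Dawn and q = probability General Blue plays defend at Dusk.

p = 5/12, q = 1/2

Set General Blue's expected payoff from defend at Dusk equal to that from defend at Dawn:
  General Blue's payoff from defend at Dusk: p·(-2) + (1−p)·4 = -6p + 4
  General Blue's payoff from defend at Dawn: p·5 + (1−p)·(-1) = 6p - 1
  -6p + 4 = 6p - 1  ⇒  -12p = -5  ⇒  p = 5/12.
Set General Red's expected payoff from attack at Dawn equal to that from attack at Dusk:
  General Red's payoff to attack at Dawn: q·2 + (1−q)·(-5) = 7q - 5
  General Red's payoff to attack at Dusk: q·(-4) + (1−q)·1 = -5q + 1
  7q - 5 = -5q + 1  ⇒  12q = 6  ⇒  q = 1/2.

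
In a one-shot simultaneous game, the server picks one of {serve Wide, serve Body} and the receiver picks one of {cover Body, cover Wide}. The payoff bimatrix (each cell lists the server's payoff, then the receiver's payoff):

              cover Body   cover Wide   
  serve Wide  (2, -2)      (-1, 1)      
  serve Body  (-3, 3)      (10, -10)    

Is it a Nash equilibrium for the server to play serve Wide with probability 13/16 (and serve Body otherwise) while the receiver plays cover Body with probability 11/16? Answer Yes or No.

Check the receiver's indifference given the server's mix p = 13/16:
  payoff from cover Body = -17/16; payoff from cover Wide = -17/16 — equal.
Check the server's indifference given the receiver's mix q = 11/16:
  payoff from serve Wide = 17/16; payoff from serve Body = 17/16 — equal.
Both players are indifferent, so neither can profitably deviate.

Yes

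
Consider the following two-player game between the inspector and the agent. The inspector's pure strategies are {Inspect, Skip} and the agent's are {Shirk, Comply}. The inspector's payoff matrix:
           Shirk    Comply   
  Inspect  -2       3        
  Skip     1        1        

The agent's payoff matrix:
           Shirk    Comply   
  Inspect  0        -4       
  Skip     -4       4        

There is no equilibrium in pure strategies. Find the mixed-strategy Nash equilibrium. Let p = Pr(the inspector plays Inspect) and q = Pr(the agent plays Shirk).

p = 2/3, q = 2/5

For the agent to be willing to mix, the agent must be indifferent between Shirk and Comply, which pins down the inspector's mix.
  the agent's expected payoff from Shirk: p·0 + (1−p)·(-4) = 4p - 4
  the agent's expected payoff from Comply: p·(-4) + (1−p)·4 = -8p + 4
  4p - 4 = -8p + 4  ⇒  12p = 8  ⇒  p = 2/3.
The agent's mix must leave the inspector indifferent between Inspect and Skip.
  the inspector's payoff to Inspect: q·(-2) + (1−q)·3 = -5q + 3
  the inspector's payoff to Skip: q·1 + (1−q)·1 = 1
  -5q + 3 = 1  ⇒  -5q = -2  ⇒  q = 2/5.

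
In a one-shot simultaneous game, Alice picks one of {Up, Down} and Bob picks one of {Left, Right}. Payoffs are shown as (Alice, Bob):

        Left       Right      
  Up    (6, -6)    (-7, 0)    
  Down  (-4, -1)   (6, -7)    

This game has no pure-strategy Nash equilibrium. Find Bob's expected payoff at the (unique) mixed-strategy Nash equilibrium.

Bob's indifference between Left and Right determines Alice's mixing probability p:
  Bob's expected payoff from Left: p·(-6) + (1−p)·(-1) = -5p - 1
  Bob's expected payoff from Right: p·0 + (1−p)·(-7) = 7p - 7
  -5p - 1 = 7p - 7  ⇒  -12p = -6  ⇒  p = 1/2.
At equilibrium Bob is indifferent across columns, so Bob's payoff equals the payoff from Left: (1/2)·(-6) + (1/2)·(-1) = -7/2.

-7/2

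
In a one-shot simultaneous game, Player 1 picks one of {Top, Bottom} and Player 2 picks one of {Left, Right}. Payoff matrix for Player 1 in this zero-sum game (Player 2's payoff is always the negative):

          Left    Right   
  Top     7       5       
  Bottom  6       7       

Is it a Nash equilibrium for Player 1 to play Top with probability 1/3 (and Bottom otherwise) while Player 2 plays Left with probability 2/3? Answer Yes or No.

Check Player 2's indifference given Player 1's mix p = 1/3:
  payoff from Left = -19/3; payoff from Right = -19/3 — equal.
Check Player 1's indifference given Player 2's mix q = 2/3:
  payoff from Top = 19/3; payoff from Bottom = 19/3 — equal.
Both players are indifferent, so neither can profitably deviate.

Yes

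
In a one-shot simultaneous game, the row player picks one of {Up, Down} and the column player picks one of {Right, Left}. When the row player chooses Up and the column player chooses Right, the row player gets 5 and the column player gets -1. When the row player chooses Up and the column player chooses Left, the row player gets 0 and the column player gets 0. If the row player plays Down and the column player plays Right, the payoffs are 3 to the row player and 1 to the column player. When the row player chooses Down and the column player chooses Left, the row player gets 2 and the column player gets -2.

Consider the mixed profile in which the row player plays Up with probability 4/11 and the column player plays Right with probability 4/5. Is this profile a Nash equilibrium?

Given the row player's mix p = 4/11, the column player's payoff from Right is 3/11 but from Left is -14/11. The column player strictly prefers Right, so the column player would not mix.
So the proposed profile is not a Nash equilibrium.

No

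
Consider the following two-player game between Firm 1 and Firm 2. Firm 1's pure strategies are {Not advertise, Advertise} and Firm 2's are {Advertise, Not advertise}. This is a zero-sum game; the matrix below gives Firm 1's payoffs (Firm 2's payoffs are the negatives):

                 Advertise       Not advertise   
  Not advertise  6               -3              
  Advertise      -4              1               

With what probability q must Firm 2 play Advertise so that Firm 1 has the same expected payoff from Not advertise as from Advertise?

For Firm 1 to be willing to mix, Firm 1 must be indifferent between Not advertise and Advertise, which pins down Firm 2's mix.
  Firm 1's payoff to Not advertise: q·6 + (1−q)·(-3) = 9q - 3
  Firm 1's payoff to Advertise: q·(-4) + (1−q)·1 = -5q + 1
  9q - 3 = -5q + 1  ⇒  14q = 4  ⇒  q = 2/7.

q = 2/7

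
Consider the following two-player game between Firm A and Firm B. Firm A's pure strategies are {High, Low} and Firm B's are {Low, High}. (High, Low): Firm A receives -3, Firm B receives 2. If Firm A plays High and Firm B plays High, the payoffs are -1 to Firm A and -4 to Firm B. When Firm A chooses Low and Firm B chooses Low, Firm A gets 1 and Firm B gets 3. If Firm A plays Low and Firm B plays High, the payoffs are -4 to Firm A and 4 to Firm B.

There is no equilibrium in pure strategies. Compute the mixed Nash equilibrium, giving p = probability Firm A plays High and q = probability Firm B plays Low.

Set Firm B's expected payoff from Low equal to that from High:
  Firm B's payoff from Low: p·2 + (1−p)·3 = -p + 3
  Firm B's payoff from High: p·(-4) + (1−p)·4 = -8p + 4
  -p + 3 = -8p + 4  ⇒  7p = 1  ⇒  p = 1/7.
Set Firm A's expected payoff from High equal to that from Low:
  Firm A's expected payoff from High: q·(-3) + (1−q)·(-1) = -2q - 1
  Firm A's expected payoff from Low: q·1 + (1−q)·(-4) = 5q - 4
  -2q - 1 = 5q - 4  ⇒  -7q = -3  ⇒  q = 3/7.

p = 1/7, q = 3/7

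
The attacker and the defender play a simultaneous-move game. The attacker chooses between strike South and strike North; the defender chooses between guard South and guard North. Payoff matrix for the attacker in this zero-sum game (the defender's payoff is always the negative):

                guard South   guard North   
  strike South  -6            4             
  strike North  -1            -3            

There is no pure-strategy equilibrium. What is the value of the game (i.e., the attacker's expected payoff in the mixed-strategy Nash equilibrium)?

In a mixed equilibrium the attacker is indifferent between strike South and strike North; this condition fixes q.
  the attacker's payoff to strike South: q·(-6) + (1−q)·4 = -10q + 4
  the attacker's payoff to strike North: q·(-1) + (1−q)·(-3) = 2q - 3
  -10q + 4 = 2q - 3  ⇒  -12q = -7  ⇒  q = 7/12.
The value is the attacker's expected payoff against this mix (using strike South): (7/12)·(-6) + (5/12)·4 = -11/6.

v = -11/6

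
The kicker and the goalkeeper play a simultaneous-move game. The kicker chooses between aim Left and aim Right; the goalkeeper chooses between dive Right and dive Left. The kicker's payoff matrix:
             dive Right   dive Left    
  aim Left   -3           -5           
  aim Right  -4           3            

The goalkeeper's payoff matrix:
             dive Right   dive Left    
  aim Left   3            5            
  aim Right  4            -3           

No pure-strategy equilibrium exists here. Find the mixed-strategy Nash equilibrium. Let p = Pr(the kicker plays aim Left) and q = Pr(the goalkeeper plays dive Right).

The goalkeeper's indifference between dive Right and dive Left determines the kicker's mixing probability p:
  the goalkeeper's payoff to dive Right: p·3 + (1−p)·4 = -p + 4
  the goalkeeper's payoff to dive Left: p·5 + (1−p)·(-3) = 8p - 3
  -p + 4 = 8p - 3  ⇒  -9p = -7  ⇒  p = 7/9.
In a mixed equilibrium the kicker is indifferent between aim Left and aim Right; this condition fixes q.
  the kicker's payoff to aim Left: q·(-3) + (1−q)·(-5) = 2q - 5
  the kicker's payoff to aim Right: q·(-4) + (1−q)·3 = -7q + 3
  2q - 5 = -7q + 3  ⇒  9q = 8  ⇒  q = 8/9.

p = 7/9, q = 8/9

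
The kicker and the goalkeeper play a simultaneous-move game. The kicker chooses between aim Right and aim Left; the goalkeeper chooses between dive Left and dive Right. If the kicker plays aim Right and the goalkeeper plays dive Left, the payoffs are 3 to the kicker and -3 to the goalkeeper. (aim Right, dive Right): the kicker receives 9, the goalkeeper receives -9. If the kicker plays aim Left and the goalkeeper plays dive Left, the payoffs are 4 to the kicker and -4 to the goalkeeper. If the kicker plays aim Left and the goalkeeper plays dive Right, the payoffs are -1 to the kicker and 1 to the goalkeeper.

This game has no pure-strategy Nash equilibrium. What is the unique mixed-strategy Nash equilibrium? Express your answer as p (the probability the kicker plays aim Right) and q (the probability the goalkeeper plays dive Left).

In a mixed equilibrium the goalkeeper is indifferent between dive Left and dive Right; this condition fixes p.
  the goalkeeper's payoff from dive Left: p·(-3) + (1−p)·(-4) = p - 4
  the goalkeeper's payoff from dive Right: p·(-9) + (1−p)·1 = -10p + 1
  p - 4 = -10p + 1  ⇒  11p = 5  ⇒  p = 5/11.
The goalkeeper's mix must leave the kicker indifferent between aim Right and aim Left.
  the kicker's payoff from aim Right: q·3 + (1−q)·9 = -6q + 9
  the kicker's payoff from aim Left: q·4 + (1−q)·(-1) = 5q - 1
  -6q + 9 = 5q - 1  ⇒  -11q = -10  ⇒  q = 10/11.

p = 5/11, q = 10/11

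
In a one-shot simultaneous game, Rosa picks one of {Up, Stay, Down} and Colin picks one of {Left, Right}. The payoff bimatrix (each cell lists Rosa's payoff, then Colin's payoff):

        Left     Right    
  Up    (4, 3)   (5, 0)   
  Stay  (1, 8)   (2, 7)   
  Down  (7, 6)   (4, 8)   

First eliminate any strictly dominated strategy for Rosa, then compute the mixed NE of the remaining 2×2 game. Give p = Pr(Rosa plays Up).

p = 2/5

Rosa's strategy Stay is strictly dominated by Up: 4 > 1 and 5 > 2. Eliminate Stay.
For Colin to be willing to mix, Colin must be indifferent between Left and Right, which pins down Rosa's mix.
  Colin's payoff from Left: p·3 + (1−p)·6 = -3p + 6
  Colin's payoff from Right: p·0 + (1−p)·8 = -8p + 8
  -3p + 6 = -8p + 8  ⇒  5p = 2  ⇒  p = 2/5.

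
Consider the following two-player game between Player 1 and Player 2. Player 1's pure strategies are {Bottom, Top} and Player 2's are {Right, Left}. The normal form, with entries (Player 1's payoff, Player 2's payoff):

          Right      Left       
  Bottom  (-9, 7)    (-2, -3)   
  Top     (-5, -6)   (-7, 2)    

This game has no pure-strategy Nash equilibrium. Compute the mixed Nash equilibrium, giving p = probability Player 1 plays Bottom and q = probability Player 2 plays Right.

Player 2's indifference between Right and Left determines Player 1's mixing probability p:
  Player 2's expected payoff from Right: p·7 + (1−p)·(-6) = 13p - 6
  Player 2's expected payoff from Left: p·(-3) + (1−p)·2 = -5p + 2
  13p - 6 = -5p + 2  ⇒  18p = 8  ⇒  p = 4/9.
Player 2's mix must leave Player 1 indifferent between Bottom and Top.
  Player 1's payoff to Bottom: q·(-9) + (1−q)·(-2) = -7q - 2
  Player 1's payoff to Top: q·(-5) + (1−q)·(-7) = 2q - 7
  -7q - 2 = 2q - 7  ⇒  -9q = -5  ⇒  q = 5/9.

p = 4/9, q = 5/9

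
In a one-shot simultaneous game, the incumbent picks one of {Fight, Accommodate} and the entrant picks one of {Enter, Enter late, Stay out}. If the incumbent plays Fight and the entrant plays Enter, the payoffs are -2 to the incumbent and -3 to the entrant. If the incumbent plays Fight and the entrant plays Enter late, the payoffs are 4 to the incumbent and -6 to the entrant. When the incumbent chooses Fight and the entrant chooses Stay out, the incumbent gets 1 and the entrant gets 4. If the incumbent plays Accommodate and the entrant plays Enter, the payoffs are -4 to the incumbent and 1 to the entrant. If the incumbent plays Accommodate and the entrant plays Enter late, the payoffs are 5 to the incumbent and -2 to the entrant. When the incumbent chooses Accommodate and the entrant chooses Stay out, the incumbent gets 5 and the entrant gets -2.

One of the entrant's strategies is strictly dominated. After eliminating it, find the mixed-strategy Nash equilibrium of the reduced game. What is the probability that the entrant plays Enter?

The entrant's strategy Enter late is strictly dominated by Enter: -3 > -6 and 1 > -2. Eliminate Enter late.
The incumbent's indifference between Fight and Accommodate determines the entrant's mixing probability q:
  the incumbent's expected payoff from Fight: q·(-2) + (1−q)·1 = -3q + 1
  the incumbent's expected payoff from Accommodate: q·(-4) + (1−q)·5 = -9q + 5
  -3q + 1 = -9q + 5  ⇒  6q = 4  ⇒  q = 2/3.

q = 2/3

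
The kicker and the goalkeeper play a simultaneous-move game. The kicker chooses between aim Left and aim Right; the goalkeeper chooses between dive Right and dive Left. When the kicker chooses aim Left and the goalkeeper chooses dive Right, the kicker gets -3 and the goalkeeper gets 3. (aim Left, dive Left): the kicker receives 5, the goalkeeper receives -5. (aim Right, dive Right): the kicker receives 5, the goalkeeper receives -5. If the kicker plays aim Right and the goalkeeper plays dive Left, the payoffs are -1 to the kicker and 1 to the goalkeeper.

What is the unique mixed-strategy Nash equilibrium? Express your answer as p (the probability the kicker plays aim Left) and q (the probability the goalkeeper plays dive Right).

For the goalkeeper to be willing to mix, the goalkeeper must be indifferent between dive Right and dive Left, which pins down the kicker's mix.
  the goalkeeper's payoff to dive Right: p·3 + (1−p)·(-5) = 8p - 5
  the goalkeeper's payoff to dive Left: p·(-5) + (1−p)·1 = -6p + 1
  8p - 5 = -6p + 1  ⇒  14p = 6  ⇒  p = 3/7.
The goalkeeper's mix must leave the kicker indifferent between aim Left and aim Right.
  the kicker's payoff to aim Left: q·(-3) + (1−q)·5 = -8q + 5
  the kicker's payoff to aim Right: q·5 + (1−q)·(-1) = 6q - 1
  -8q + 5 = 6q - 1  ⇒  -14q = -6  ⇒  q = 3/7.

p = 3/7, q = 3/7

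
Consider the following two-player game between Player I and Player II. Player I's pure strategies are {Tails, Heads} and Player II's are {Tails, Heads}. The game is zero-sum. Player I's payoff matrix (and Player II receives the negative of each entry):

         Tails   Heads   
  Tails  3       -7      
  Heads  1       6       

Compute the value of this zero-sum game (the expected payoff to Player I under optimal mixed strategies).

v = 5/3

For Player I to be willing to mix, Player I must be indifferent between Tails and Heads, which pins down Player II's mix.
  Player I's expected payoff from Tails: q·3 + (1−q)·(-7) = 10q - 7
  Player I's expected payoff from Heads: q·1 + (1−q)·6 = -5q + 6
  10q - 7 = -5q + 6  ⇒  15q = 13  ⇒  q = 13/15.
The value is Player I's expected payoff against this mix (using Tails): (13/15)·3 + (2/15)·(-7) = 5/3.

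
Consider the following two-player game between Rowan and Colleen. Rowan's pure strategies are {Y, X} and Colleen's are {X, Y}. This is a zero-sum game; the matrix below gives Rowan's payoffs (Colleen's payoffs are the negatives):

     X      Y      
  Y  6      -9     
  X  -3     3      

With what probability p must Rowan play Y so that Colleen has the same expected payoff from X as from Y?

In a mixed equilibrium Colleen is indifferent between X and Y; this condition fixes p.
  Colleen's expected payoff from X: p·(-6) + (1−p)·3 = -9p + 3
  Colleen's expected payoff from Y: p·9 + (1−p)·(-3) = 12p - 3
  -9p + 3 = 12p - 3  ⇒  -21p = -6  ⇒  p = 2/7.

p = 2/7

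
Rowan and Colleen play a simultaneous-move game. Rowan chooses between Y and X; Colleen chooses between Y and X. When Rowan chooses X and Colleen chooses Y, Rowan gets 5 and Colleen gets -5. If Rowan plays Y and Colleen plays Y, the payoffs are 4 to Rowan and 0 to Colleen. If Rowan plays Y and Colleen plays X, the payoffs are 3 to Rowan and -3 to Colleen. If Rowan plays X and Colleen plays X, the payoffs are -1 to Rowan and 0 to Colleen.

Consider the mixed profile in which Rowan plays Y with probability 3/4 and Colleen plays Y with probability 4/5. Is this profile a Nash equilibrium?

Given Rowan's mix p = 3/4, Colleen's payoff from Y is -5/4 but from X is -9/4. Colleen strictly prefers Y, so Colleen would not mix.
So the proposed profile is not a Nash equilibrium.

No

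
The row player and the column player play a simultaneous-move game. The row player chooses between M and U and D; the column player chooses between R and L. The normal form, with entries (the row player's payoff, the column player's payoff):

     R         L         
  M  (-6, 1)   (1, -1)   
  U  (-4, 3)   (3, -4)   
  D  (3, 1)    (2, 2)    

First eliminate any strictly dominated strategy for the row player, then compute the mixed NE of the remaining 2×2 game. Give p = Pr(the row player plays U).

p = 1/8

The row player's strategy M is strictly dominated by U: -4 > -6 and 3 > 1. Eliminate M.
The column player's indifference between R and L determines the row player's mixing probability p:
  the column player's payoff from R: p·3 + (1−p)·1 = 2p + 1
  the column player's payoff from L: p·(-4) + (1−p)·2 = -6p + 2
  2p + 1 = -6p + 2  ⇒  8p = 1  ⇒  p = 1/8.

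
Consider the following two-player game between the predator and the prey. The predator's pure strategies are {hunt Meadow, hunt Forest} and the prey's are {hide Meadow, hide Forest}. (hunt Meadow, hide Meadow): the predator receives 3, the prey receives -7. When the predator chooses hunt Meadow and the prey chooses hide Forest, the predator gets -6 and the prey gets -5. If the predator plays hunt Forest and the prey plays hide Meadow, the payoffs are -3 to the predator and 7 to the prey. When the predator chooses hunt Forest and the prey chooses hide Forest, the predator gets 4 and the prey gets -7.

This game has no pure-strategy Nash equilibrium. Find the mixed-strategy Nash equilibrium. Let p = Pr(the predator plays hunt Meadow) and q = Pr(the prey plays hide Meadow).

The prey's indifference between hide Meadow and hide Forest determines the predator's mixing probability p:
  the prey's payoff from hide Meadow: p·(-7) + (1−p)·7 = -14p + 7
  the prey's payoff from hide Forest: p·(-5) + (1−p)·(-7) = 2p - 7
  -14p + 7 = 2p - 7  ⇒  -16p = -14  ⇒  p = 7/8.
Set the predator's expected payoff from hunt Meadow equal to that from hunt Forest:
  the predator's payoff to hunt Meadow: q·3 + (1−q)·(-6) = 9q - 6
  the predator's payoff to hunt Forest: q·(-3) + (1−q)·4 = -7q + 4
  9q - 6 = -7q + 4  ⇒  16q = 10  ⇒  q = 5/8.

p = 7/8, q = 5/8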